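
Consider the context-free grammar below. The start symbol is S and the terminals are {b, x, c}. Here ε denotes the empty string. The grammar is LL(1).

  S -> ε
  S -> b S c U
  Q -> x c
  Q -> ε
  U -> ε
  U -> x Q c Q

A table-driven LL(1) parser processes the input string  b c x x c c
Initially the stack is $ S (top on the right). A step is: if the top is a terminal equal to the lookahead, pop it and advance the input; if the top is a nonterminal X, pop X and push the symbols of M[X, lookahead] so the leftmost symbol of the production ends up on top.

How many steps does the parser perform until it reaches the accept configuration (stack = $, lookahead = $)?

step 1: stack=$ S  input=b c x x c c $  — expand S -> b S c U
step 2: stack=$ U c S b  input=b c x x c c $  — match b
step 3: stack=$ U c S  input=c x x c c $  — expand S -> ε
step 4: stack=$ U c  input=c x x c c $  — match c
step 5: stack=$ U  input=x x c c $  — expand U -> x Q c Q
step 6: stack=$ Q c Q x  input=x x c c $  — match x
step 7: stack=$ Q c Q  input=x c c $  — expand Q -> x c
step 8: stack=$ Q c c x  input=x c c $  — match x
step 9: stack=$ Q c c  input=c c $  — match c
step 10: stack=$ Q c  input=c $  — match c
step 11: stack=$ Q  input=$  — expand Q -> ε
Accept reached after 11 steps.

11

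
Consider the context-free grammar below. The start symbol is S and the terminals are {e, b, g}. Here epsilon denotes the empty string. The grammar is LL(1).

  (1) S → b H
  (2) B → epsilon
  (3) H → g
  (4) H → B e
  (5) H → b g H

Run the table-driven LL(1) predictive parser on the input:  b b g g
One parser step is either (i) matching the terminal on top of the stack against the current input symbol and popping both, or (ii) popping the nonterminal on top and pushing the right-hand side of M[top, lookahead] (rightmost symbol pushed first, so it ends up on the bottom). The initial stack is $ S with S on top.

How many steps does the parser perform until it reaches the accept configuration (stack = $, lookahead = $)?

7

     Stack    Input      Action
  1  $ S      b b g g $  expand S → b H
  2  $ H b    b b g g $  match b
  3  $ H      b g g $    expand H → b g H
  4  $ H g b  b g g $    match b
  5  $ H g    g g $      match g
  6  $ H      g $        expand H → g
  7  $ g      g $        match g
Accept reached after 7 steps.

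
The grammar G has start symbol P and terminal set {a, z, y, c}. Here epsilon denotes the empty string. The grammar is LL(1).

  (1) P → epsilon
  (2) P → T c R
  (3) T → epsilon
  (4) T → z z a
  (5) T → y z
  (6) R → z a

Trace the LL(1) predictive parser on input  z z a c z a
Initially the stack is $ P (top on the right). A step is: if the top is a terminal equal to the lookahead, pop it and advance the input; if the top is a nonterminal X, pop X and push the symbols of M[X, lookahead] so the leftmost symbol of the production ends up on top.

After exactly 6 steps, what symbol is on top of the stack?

R

step 1: stack=$ P  input=z z a c z a $  — expand P → T c R
step 2: stack=$ R c T  input=z z a c z a $  — expand T → z z a
step 3: stack=$ R c a z z  input=z z a c z a $  — match z
step 4: stack=$ R c a z  input=z a c z a $  — match z
step 5: stack=$ R c a  input=a c z a $  — match a
step 6: stack=$ R c  input=c z a $  — match c
Stack after step 6: $ R (top = R).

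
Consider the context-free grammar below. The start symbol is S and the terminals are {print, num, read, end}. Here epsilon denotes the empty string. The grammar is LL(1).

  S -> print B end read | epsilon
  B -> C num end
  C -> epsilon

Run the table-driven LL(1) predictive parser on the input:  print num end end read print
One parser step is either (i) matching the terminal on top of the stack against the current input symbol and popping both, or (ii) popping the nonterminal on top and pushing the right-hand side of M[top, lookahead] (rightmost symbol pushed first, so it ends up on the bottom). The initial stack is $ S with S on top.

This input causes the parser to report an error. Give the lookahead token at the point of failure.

     Stack                 Input                           Action
  1  $ S                   print num end end read print $  expand S -> print B end read
  2  $ read end B print    print num end end read print $  match print
  3  $ read end B          num end end read print $        expand B -> C num end
  4  $ read end end num C  num end end read print $        expand C -> epsilon
  5  $ read end end num    num end end read print $        match num
  6  $ read end end        end end read print $            match end
  7  $ read end            end read print $                match end
  8  $ read                read print $                    match read
  9  $                     print $                         error: stack empty but input remains

print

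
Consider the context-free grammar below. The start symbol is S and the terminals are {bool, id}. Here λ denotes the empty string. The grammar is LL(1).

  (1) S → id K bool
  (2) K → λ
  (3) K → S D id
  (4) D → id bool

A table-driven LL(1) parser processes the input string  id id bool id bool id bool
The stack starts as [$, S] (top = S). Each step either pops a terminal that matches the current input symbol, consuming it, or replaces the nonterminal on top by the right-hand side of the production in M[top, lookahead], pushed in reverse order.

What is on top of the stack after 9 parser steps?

     Stack                  Input                         Action
  1  $ S                    id id bool id bool id bool $  expand S → id K bool
  2  $ bool K id            id id bool id bool id bool $  match id
  3  $ bool K               id bool id bool id bool $     expand K → S D id
  4  $ bool id D S          id bool id bool id bool $     expand S → id K bool
  5  $ bool id D bool K id  id bool id bool id bool $     match id
  6  $ bool id D bool K     bool id bool id bool $        expand K → λ
  7  $ bool id D bool       bool id bool id bool $        match bool
  8  $ bool id D            id bool id bool $             expand D → id bool
  9  $ bool id bool id      id bool id bool $             match id
Stack after step 9: $ bool id bool (top = bool).

bool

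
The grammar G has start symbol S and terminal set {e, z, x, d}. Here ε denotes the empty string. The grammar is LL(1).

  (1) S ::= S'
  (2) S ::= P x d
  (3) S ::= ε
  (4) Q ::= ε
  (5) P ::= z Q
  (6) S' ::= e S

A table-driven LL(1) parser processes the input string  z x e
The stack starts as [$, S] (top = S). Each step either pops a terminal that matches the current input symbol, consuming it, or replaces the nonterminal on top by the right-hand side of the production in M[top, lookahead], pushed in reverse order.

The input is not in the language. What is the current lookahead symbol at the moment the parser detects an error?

     Stack      Input    Action
  1  $ S        z x e $  expand S ::= P x d
  2  $ d x P    z x e $  expand P ::= z Q
  3  $ d x Q z  z x e $  match z
  4  $ d x Q    x e $    expand Q ::= ε
  5  $ d x      x e $    match x
  6  $ d        e $      error: top is terminal d but lookahead is e

e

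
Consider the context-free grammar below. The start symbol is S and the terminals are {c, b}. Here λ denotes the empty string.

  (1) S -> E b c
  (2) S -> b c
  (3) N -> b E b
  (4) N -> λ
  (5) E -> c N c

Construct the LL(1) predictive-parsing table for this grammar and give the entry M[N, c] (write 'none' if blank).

FIRST(N): from N->b E b we get {b}; from N->λ we get {λ}. So FIRST(N) = {λ, b}.
FIRST(E): from E->c N c we get {c}. So FIRST(E) = {c}.
FIRST(S): from S->E b c we get {c}; from S->b c we get {b}. So FIRST(S) = {b, c}.
FOLLOW(S) includes $ since S is the start symbol.
FOLLOW(N): in E->c N c, N is followed by c with FIRST {c}. Thus FOLLOW(N) = {c}.
For N -> b E b: FIRST(b E b) = {b}, so it goes in M[N, t] for t ∈ {b}.
For N -> λ: FIRST(λ) = {λ}, so it goes in M[N, t] for t ∈ {}; since λ ∈ FIRST, also for every t ∈ FOLLOW(N) = {c}.

N -> λ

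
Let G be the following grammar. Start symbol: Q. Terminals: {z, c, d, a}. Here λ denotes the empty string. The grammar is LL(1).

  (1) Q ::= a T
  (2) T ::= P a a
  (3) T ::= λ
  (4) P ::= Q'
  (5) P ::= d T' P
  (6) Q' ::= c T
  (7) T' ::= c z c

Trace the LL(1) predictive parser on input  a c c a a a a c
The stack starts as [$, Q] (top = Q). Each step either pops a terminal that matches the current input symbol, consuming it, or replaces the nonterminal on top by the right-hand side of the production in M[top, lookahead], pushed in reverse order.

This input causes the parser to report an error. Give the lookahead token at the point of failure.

c

      Stack          Input              Action
   1  $ Q            a c c a a a a c $  expand Q ::= a T
   2  $ T a          a c c a a a a c $  match a
   3  $ T            c c a a a a c $    expand T ::= P a a
   4  $ a a P        c c a a a a c $    expand P ::= Q'
   5  $ a a Q'       c c a a a a c $    expand Q' ::= c T
   6  $ a a T c      c c a a a a c $    match c
   7  $ a a T        c a a a a c $      expand T ::= P a a
   8  $ a a a a P    c a a a a c $      expand P ::= Q'
   9  $ a a a a Q'   c a a a a c $      expand Q' ::= c T
  10  $ a a a a T c  c a a a a c $      match c
  11  $ a a a a T    a a a a c $        expand T ::= λ
  12  $ a a a a      a a a a c $        match a
  13  $ a a a        a a a c $          match a
  14  $ a a          a a c $            match a
  15  $ a            a c $              match a
  16  $              c $                error: stack empty but input remains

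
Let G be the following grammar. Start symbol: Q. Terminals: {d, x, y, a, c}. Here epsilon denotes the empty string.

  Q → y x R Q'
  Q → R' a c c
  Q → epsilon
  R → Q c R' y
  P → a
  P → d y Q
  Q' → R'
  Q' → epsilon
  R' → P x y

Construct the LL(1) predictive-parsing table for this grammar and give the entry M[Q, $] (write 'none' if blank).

FIRST(P) = {a, d}
FIRST(R') = {a, d}  (via P x y)
FIRST(Q) = {epsilon, a, d, y}  (via R' a c c)
FIRST(Q') = {epsilon, a, d}  (via R')
FIRST(R) = {a, c, d, y}  (via Q c R' y)
FOLLOW(Q) includes $ since Q is the start symbol.
FOLLOW(P): in R'→P x y, P is followed by x y with FIRST {x}. Thus FOLLOW(P) = {x}.
FOLLOW(Q): in R→Q c R' y, Q is followed by c R' y with FIRST {c}; in P→d y Q, the suffix after Q is empty, so FOLLOW(Q) ⊇ FOLLOW(P) = {x}. Thus FOLLOW(Q) = {$, c, x}.
For Q → y x R Q': FIRST(y x R Q') = {y}, so it goes in M[Q, t] for t ∈ {y}.
For Q → R' a c c: FIRST(R' a c c) = {a, d}, so it goes in M[Q, t] for t ∈ {a, d}.
For Q → epsilon: FIRST(epsilon) = {epsilon}, so it goes in M[Q, t] for t ∈ {}; since epsilon ∈ FIRST, also for every t ∈ FOLLOW(Q) = {$, c, x}.

Q → epsilon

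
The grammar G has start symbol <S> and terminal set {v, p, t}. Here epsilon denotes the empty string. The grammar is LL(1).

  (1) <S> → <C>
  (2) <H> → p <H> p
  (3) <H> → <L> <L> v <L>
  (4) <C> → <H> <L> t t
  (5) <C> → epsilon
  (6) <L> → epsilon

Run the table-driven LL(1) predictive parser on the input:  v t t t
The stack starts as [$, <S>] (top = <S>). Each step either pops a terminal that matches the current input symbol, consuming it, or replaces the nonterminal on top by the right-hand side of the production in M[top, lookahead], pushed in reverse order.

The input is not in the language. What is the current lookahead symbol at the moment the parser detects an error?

t

step 1: stack=$ <S>  input=v t t t $  — expand <S> → <C>
step 2: stack=$ <C>  input=v t t t $  — expand <C> → <H> <L> t t
step 3: stack=$ t t <L> <H>  input=v t t t $  — expand <H> → <L> <L> v <L>
step 4: stack=$ t t <L> <L> v <L> <L>  input=v t t t $  — expand <L> → epsilon
step 5: stack=$ t t <L> <L> v <L>  input=v t t t $  — expand <L> → epsilon
step 6: stack=$ t t <L> <L> v  input=v t t t $  — match v
step 7: stack=$ t t <L> <L>  input=t t t $  — expand <L> → epsilon
step 8: stack=$ t t <L>  input=t t t $  — expand <L> → epsilon
step 9: stack=$ t t  input=t t t $  — match t
step 10: stack=$ t  input=t t $  — match t
step 11: stack=$  input=t $  — error: stack empty but input remains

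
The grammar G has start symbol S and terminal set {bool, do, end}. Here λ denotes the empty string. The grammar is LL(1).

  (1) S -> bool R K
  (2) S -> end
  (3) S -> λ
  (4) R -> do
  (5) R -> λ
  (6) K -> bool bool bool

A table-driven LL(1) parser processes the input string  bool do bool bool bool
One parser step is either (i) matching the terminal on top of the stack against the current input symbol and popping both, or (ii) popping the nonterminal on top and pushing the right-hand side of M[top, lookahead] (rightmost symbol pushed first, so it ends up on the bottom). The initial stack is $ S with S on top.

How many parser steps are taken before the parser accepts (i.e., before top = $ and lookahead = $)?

step 1: stack=$ S  input=bool do bool bool bool $  — expand S -> bool R K
step 2: stack=$ K R bool  input=bool do bool bool bool $  — match bool
step 3: stack=$ K R  input=do bool bool bool $  — expand R -> do
step 4: stack=$ K do  input=do bool bool bool $  — match do
step 5: stack=$ K  input=bool bool bool $  — expand K -> bool bool bool
step 6: stack=$ bool bool bool  input=bool bool bool $  — match bool
step 7: stack=$ bool bool  input=bool bool $  — match bool
step 8: stack=$ bool  input=bool $  — match bool
Accept reached after 8 steps.

8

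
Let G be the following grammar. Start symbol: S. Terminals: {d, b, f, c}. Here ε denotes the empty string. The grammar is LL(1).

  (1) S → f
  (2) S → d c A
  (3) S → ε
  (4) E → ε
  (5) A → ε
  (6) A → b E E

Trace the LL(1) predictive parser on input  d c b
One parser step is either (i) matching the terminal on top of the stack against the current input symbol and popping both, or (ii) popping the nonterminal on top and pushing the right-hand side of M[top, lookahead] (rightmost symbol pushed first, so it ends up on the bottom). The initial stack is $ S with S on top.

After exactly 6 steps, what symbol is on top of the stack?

     Stack    Input    Action
  1  $ S      d c b $  expand S → d c A
  2  $ A c d  d c b $  match d
  3  $ A c    c b $    match c
  4  $ A      b $      expand A → b E E
  5  $ E E b  b $      match b
  6  $ E E    $        expand E → ε
Stack after step 6: $ E (top = E).

E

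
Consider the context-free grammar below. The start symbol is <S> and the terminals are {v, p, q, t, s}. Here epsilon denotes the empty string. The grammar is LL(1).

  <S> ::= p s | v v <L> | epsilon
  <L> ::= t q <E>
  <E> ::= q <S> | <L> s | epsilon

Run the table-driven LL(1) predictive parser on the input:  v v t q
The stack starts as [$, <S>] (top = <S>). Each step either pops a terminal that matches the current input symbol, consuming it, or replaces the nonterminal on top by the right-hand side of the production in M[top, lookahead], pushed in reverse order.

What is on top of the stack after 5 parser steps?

q

step 1: stack=$ <S>  input=v v t q $  — expand <S> ::= v v <L>
step 2: stack=$ <L> v v  input=v v t q $  — match v
step 3: stack=$ <L> v  input=v t q $  — match v
step 4: stack=$ <L>  input=t q $  — expand <L> ::= t q <E>
step 5: stack=$ <E> q t  input=t q $  — match t
Stack after step 5: $ <E> q (top = q).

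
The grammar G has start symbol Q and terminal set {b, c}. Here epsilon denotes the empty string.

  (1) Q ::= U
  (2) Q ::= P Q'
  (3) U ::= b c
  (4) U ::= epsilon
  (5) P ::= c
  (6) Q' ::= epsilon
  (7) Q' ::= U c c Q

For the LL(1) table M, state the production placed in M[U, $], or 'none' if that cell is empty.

U ::= epsilon

FIRST(U): from U::=b c we get {b}; from U::=epsilon we get {epsilon}. So FIRST(U) = {epsilon, b}.
FIRST(P): from P::=c we get {c}. So FIRST(P) = {c}.
FIRST(Q): from Q::=U we get {epsilon, b}; from Q::=P Q' we get {c}. So FIRST(Q) = {epsilon, b, c}.
FIRST(Q'): from Q'::=epsilon we get {epsilon}; from Q'::=U c c Q we get {b, c}. So FIRST(Q') = {epsilon, b, c}.
FOLLOW(Q) includes $ since Q is the start symbol.
FOLLOW(Q): in Q'::=U c c Q, the suffix after Q is empty, so FOLLOW(Q) ⊇ FOLLOW(Q') = {$}. Thus FOLLOW(Q) = {$}.
FOLLOW(U): in Q::=U, the suffix after U is empty, so FOLLOW(U) ⊇ FOLLOW(Q) = {$}; in Q'::=U c c Q, U is followed by c c Q with FIRST {c}. Thus FOLLOW(U) = {$, c}.
For U ::= b c: FIRST(b c) = {b}, so it goes in M[U, t] for t ∈ {b}.
For U ::= epsilon: FIRST(epsilon) = {epsilon}, so it goes in M[U, t] for t ∈ {}; since epsilon ∈ FIRST, also for every t ∈ FOLLOW(U) = {$, c}.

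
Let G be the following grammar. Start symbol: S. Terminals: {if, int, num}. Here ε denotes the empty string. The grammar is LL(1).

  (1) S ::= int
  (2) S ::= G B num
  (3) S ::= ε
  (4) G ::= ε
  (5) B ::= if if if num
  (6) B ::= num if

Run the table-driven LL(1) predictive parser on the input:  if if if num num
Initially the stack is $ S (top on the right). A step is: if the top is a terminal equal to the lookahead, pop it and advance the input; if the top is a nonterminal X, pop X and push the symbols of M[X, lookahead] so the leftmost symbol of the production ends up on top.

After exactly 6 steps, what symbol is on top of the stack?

num

step 1: stack=$ S  input=if if if num num $  — expand S ::= G B num
step 2: stack=$ num B G  input=if if if num num $  — expand G ::= ε
step 3: stack=$ num B  input=if if if num num $  — expand B ::= if if if num
step 4: stack=$ num num if if if  input=if if if num num $  — match if
step 5: stack=$ num num if if  input=if if num num $  — match if
step 6: stack=$ num num if  input=if num num $  — match if
Stack after step 6: $ num num (top = num).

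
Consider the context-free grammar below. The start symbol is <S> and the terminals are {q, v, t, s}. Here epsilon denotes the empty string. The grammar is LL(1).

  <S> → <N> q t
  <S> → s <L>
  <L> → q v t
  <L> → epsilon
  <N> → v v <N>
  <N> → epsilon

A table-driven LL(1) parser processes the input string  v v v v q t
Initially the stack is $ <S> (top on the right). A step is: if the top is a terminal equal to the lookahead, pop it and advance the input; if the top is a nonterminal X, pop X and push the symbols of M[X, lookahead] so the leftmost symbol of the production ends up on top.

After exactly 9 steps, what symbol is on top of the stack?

t

     Stack          Input          Action
  1  $ <S>          v v v v q t $  expand <S> → <N> q t
  2  $ t q <N>      v v v v q t $  expand <N> → v v <N>
  3  $ t q <N> v v  v v v v q t $  match v
  4  $ t q <N> v    v v v q t $    match v
  5  $ t q <N>      v v q t $      expand <N> → v v <N>
  6  $ t q <N> v v  v v q t $      match v
  7  $ t q <N> v    v q t $        match v
  8  $ t q <N>      q t $          expand <N> → epsilon
  9  $ t q          q t $          match q
Stack after step 9: $ t (top = t).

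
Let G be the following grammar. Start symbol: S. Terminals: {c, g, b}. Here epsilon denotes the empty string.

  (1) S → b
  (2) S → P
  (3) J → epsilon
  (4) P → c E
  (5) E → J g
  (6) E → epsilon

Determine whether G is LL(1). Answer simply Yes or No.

FIRST(S) = {b, c}
FIRST(J) = {epsilon}
FIRST(P) = {c}
FIRST(E) = {epsilon, g}
FOLLOW(S) = {$}
FOLLOW(J) = {g}
FOLLOW(P) = {$}
FOLLOW(E) = {$}
Each cell of M receives at most one production.

Yes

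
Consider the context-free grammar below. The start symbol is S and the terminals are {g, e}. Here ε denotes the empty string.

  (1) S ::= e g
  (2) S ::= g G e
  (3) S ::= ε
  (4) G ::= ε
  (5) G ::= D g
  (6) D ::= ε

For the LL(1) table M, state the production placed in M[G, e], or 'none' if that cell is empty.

FIRST(S) = {ε, e, g}
FIRST(D) = {ε}
FIRST(G) = {ε, g}  (via D g)
FOLLOW(S) includes $ since S is the start symbol.
FOLLOW(G): in S::=g G e, G is followed by e with FIRST {e}. Thus FOLLOW(G) = {e}.
For G ::= ε: FIRST(ε) = {ε}, so it goes in M[G, t] for t ∈ {}; since ε ∈ FIRST, also for every t ∈ FOLLOW(G) = {e}.
For G ::= D g: FIRST(D g) = {g}, so it goes in M[G, t] for t ∈ {g}.

G ::= ε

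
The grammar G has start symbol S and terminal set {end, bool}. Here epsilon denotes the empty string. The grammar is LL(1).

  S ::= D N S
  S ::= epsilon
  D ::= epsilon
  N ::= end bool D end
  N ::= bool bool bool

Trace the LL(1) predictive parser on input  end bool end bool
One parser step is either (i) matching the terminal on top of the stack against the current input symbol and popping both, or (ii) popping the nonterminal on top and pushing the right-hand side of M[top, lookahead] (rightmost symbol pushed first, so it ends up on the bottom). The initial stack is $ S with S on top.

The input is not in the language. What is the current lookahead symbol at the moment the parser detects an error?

$

      Stack               Input                Action
   1  $ S                 end bool end bool $  expand S ::= D N S
   2  $ S N D             end bool end bool $  expand D ::= epsilon
   3  $ S N               end bool end bool $  expand N ::= end bool D end
   4  $ S end D bool end  end bool end bool $  match end
   5  $ S end D bool      bool end bool $      match bool
   6  $ S end D           end bool $           expand D ::= epsilon
   7  $ S end             end bool $           match end
   8  $ S                 bool $               expand S ::= D N S
   9  $ S N D             bool $               expand D ::= epsilon
  10  $ S N               bool $               expand N ::= bool bool bool
  11  $ S bool bool bool  bool $               match bool
  12  $ S bool bool       $                    error: top is terminal bool but lookahead is $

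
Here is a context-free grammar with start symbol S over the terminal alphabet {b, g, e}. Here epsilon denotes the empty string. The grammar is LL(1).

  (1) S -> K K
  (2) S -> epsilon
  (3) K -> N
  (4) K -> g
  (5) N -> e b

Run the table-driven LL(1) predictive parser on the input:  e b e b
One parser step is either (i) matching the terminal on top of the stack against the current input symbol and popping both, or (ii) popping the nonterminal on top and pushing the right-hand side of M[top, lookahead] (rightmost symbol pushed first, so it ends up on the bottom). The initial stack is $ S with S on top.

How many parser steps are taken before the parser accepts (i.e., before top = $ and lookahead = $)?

step 1: stack=$ S  input=e b e b $  — expand S -> K K
step 2: stack=$ K K  input=e b e b $  — expand K -> N
step 3: stack=$ K N  input=e b e b $  — expand N -> e b
step 4: stack=$ K b e  input=e b e b $  — match e
step 5: stack=$ K b  input=b e b $  — match b
step 6: stack=$ K  input=e b $  — expand K -> N
step 7: stack=$ N  input=e b $  — expand N -> e b
step 8: stack=$ b e  input=e b $  — match e
step 9: stack=$ b  input=b $  — match b
Accept reached after 9 steps.

9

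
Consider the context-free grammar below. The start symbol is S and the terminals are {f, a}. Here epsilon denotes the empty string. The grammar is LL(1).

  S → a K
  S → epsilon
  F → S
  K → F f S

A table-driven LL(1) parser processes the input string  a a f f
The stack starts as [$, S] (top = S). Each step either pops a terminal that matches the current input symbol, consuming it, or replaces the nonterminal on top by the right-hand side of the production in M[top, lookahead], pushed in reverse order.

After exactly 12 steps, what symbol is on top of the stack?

S

      Stack        Input      Action
   1  $ S          a a f f $  expand S → a K
   2  $ K a        a a f f $  match a
   3  $ K          a f f $    expand K → F f S
   4  $ S f F      a f f $    expand F → S
   5  $ S f S      a f f $    expand S → a K
   6  $ S f K a    a f f $    match a
   7  $ S f K      f f $      expand K → F f S
   8  $ S f S f F  f f $      expand F → S
   9  $ S f S f S  f f $      expand S → epsilon
  10  $ S f S f    f f $      match f
  11  $ S f S      f $        expand S → epsilon
  12  $ S f        f $        match f
Stack after step 12: $ S (top = S).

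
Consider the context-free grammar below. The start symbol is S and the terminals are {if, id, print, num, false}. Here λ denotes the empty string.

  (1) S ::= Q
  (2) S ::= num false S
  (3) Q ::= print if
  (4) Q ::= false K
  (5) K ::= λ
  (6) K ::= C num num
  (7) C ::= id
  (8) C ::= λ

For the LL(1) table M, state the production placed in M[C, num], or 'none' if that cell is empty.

FIRST(Q) = {false, print}
FIRST(C) = {λ, id}
FIRST(S) = {false, num, print}  (via Q)
FIRST(K) = {λ, id, num}  (via C num num)
FOLLOW(S) includes $ since S is the start symbol.
FOLLOW(C): in K::=C num num, C is followed by num num with FIRST {num}. Thus FOLLOW(C) = {num}.
For C ::= id: FIRST(id) = {id}, so it goes in M[C, t] for t ∈ {id}.
For C ::= λ: FIRST(λ) = {λ}, so it goes in M[C, t] for t ∈ {}; since λ ∈ FIRST, also for every t ∈ FOLLOW(C) = {num}.

C ::= λ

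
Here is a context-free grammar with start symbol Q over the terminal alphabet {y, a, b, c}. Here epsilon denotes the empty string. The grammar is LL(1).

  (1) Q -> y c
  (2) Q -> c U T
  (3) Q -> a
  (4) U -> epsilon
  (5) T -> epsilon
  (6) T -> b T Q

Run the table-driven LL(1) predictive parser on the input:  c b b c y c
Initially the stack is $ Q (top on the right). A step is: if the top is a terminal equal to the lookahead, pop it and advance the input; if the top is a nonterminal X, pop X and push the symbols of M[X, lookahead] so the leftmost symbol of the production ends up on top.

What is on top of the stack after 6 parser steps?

     Stack    Input          Action
  1  $ Q      c b b c y c $  expand Q -> c U T
  2  $ T U c  c b b c y c $  match c
  3  $ T U    b b c y c $    expand U -> epsilon
  4  $ T      b b c y c $    expand T -> b T Q
  5  $ Q T b  b b c y c $    match b
  6  $ Q T    b c y c $      expand T -> b T Q
Stack after step 6: $ Q Q T b (top = b).

b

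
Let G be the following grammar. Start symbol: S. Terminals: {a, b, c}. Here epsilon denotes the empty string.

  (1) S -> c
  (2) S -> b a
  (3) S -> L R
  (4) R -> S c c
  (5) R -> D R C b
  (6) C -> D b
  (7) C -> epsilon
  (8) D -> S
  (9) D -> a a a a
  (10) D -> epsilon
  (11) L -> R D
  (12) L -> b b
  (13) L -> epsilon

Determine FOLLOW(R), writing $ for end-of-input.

{$, a, b, c}

FIRST(S) = {a, b, c}  (via L R)
FIRST(D) = {epsilon, a, b, c}  (via S)
FIRST(R) = {a, b, c}  (via S c c, D R C b)
FIRST(C) = {epsilon, a, b, c}  (via D b)
FIRST(L) = {epsilon, a, b, c}  (via R D)
FOLLOW(S) includes $ since S is the start symbol.
FOLLOW(C): in R->D R C b, C is followed by b with FIRST {b}. Thus FOLLOW(C) = {b}.
FOLLOW(L): in S->L R, L is followed by R with FIRST {a, b, c}. Thus FOLLOW(L) = {a, b, c}.
FOLLOW(D): in R->D R C b, D is followed by R C b with FIRST {a, b, c}; in C->D b, D is followed by b with FIRST {b}; in L->R D, the suffix after D is empty, so FOLLOW(D) ⊇ FOLLOW(L) = {a, b, c}. Thus FOLLOW(D) = {a, b, c}.
FOLLOW(S): in R->S c c, S is followed by c c with FIRST {c}; in D->S, the suffix after S is empty, so FOLLOW(S) ⊇ FOLLOW(D) = {a, b, c}. Thus FOLLOW(S) = {$, a, b, c}.
FOLLOW(R): in S->L R, the suffix after R is empty, so FOLLOW(R) ⊇ FOLLOW(S) = {$, a, b, c}; in R->D R C b, R is followed by C b with FIRST {a, b, c}; in L->R D, R is followed by D with FIRST {epsilon, a, b, c}; in L->R D, the suffix after R is nullable, so FOLLOW(R) ⊇ FOLLOW(L) = {a, b, c}. Thus FOLLOW(R) = {$, a, b, c}.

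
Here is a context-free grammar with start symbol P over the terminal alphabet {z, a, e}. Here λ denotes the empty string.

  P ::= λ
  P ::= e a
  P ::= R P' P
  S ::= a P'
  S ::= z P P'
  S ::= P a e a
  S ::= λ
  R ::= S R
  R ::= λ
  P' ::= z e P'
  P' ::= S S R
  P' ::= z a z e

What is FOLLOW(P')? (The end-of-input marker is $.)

FIRST(P) = {λ, a, e, z}  (via R P' P)
FIRST(S) = {λ, a, e, z}  (via P a e a)
FIRST(R) = {λ, a, e, z}  (via S R)
FIRST(P') = {λ, a, e, z}  (via S S R)
FOLLOW(P) includes $ since P is the start symbol.
FOLLOW(P): in P::=R P' P, the suffix after P is empty (adds nothing new); in S::=z P P', P is followed by P' with FIRST {λ, a, e, z}; in S::=z P P', the suffix after P is nullable, so FOLLOW(P) ⊇ FOLLOW(S) = {$, a, e, z}; in S::=P a e a, P is followed by a e a with FIRST {a}. Thus FOLLOW(P) = {$, a, e, z}.
FOLLOW(S): in R::=S R, S is followed by R with FIRST {λ, a, e, z}; in R::=S R, the suffix after S is nullable, so FOLLOW(S) ⊇ FOLLOW(R) = {$, a, e, z}; in P'::=S S R (occurrence 1), S is followed by S R with FIRST {λ, a, e, z}; in P'::=S S R (occurrence 1), the suffix after S is nullable, so FOLLOW(S) ⊇ FOLLOW(P') = {$, a, e, z}; in P'::=S S R (occurrence 2), S is followed by R with FIRST {λ, a, e, z}; in P'::=S S R (occurrence 2), the suffix after S is nullable, so FOLLOW(S) ⊇ FOLLOW(P') = {$, a, e, z}. Thus FOLLOW(S) = {$, a, e, z}.
FOLLOW(P'): in P::=R P' P, P' is followed by P with FIRST {λ, a, e, z}; in P::=R P' P, the suffix after P' is nullable, so FOLLOW(P') ⊇ FOLLOW(P) = {$, a, e, z}; in S::=a P', the suffix after P' is empty, so FOLLOW(P') ⊇ FOLLOW(S) = {$, a, e, z}; in S::=z P P', the suffix after P' is empty, so FOLLOW(P') ⊇ FOLLOW(S) = {$, a, e, z}; in P'::=z e P', the suffix after P' is empty (adds nothing new). Thus FOLLOW(P') = {$, a, e, z}.
FOLLOW(R): in P::=R P' P, R is followed by P' P with FIRST {λ, a, e, z}; in P::=R P' P, the suffix after R is nullable, so FOLLOW(R) ⊇ FOLLOW(P) = {$, a, e, z}; in R::=S R, the suffix after R is empty (adds nothing new); in P'::=S S R, the suffix after R is empty, so FOLLOW(R) ⊇ FOLLOW(P') = {$, a, e, z}. Thus FOLLOW(R) = {$, a, e, z}.

{$, a, e, z}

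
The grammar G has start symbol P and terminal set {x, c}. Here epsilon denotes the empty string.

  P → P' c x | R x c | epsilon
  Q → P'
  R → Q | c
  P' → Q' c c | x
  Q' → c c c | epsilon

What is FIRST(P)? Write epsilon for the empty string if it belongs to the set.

FIRST(Q'): from Q'→c c c we get {c}; from Q'→epsilon we get {epsilon}. So FIRST(Q') = {epsilon, c}.
FIRST(P'): from P'→Q' c c we get {c}; from P'→x we get {x}. So FIRST(P') = {c, x}.
FIRST(Q): from Q→P' we get {c, x}. So FIRST(Q) = {c, x}.
FIRST(R): from R→Q we get {c, x}; from R→c we get {c}. So FIRST(R) = {c, x}.
FIRST(P): from P→P' c x we get {c, x}; from P→R x c we get {c, x}; from P→epsilon we get {epsilon}. So FIRST(P) = {epsilon, c, x}.

{epsilon, c, x}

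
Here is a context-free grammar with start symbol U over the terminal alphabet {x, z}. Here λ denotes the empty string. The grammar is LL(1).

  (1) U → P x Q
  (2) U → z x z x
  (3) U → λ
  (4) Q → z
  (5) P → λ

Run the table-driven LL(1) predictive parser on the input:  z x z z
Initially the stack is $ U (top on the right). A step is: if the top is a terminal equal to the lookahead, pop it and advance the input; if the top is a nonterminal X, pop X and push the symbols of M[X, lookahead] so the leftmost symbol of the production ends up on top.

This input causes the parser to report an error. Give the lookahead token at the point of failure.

z

     Stack      Input      Action
  1  $ U        z x z z $  expand U → z x z x
  2  $ x z x z  z x z z $  match z
  3  $ x z x    x z z $    match x
  4  $ x z      z z $      match z
  5  $ x        z $        error: top is terminal x but lookahead is z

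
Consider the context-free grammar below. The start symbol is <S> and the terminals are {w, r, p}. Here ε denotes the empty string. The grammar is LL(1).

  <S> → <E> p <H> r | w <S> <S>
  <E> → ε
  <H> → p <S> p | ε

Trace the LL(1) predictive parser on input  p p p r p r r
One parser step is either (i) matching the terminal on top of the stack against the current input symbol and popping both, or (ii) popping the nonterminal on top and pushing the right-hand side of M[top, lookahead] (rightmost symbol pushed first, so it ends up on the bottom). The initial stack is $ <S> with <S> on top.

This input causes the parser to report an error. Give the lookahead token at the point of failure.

r

step 1: stack=$ <S>  input=p p p r p r r $  — expand <S> → <E> p <H> r
step 2: stack=$ r <H> p <E>  input=p p p r p r r $  — expand <E> → ε
step 3: stack=$ r <H> p  input=p p p r p r r $  — match p
step 4: stack=$ r <H>  input=p p r p r r $  — expand <H> → p <S> p
step 5: stack=$ r p <S> p  input=p p r p r r $  — match p
step 6: stack=$ r p <S>  input=p r p r r $  — expand <S> → <E> p <H> r
step 7: stack=$ r p r <H> p <E>  input=p r p r r $  — expand <E> → ε
step 8: stack=$ r p r <H> p  input=p r p r r $  — match p
step 9: stack=$ r p r <H>  input=r p r r $  — expand <H> → ε
step 10: stack=$ r p r  input=r p r r $  — match r
step 11: stack=$ r p  input=p r r $  — match p
step 12: stack=$ r  input=r r $  — match r
step 13: stack=$  input=r $  — error: stack empty but input remains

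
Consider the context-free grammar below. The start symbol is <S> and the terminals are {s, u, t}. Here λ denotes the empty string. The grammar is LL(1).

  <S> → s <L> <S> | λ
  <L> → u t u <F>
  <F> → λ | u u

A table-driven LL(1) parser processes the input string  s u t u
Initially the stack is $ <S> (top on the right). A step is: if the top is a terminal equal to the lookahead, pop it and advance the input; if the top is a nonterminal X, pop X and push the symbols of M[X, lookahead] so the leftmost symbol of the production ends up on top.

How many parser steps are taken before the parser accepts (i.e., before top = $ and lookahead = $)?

     Stack            Input      Action
  1  $ <S>            s u t u $  expand <S> → s <L> <S>
  2  $ <S> <L> s      s u t u $  match s
  3  $ <S> <L>        u t u $    expand <L> → u t u <F>
  4  $ <S> <F> u t u  u t u $    match u
  5  $ <S> <F> u t    t u $      match t
  6  $ <S> <F> u      u $        match u
  7  $ <S> <F>        $          expand <F> → λ
  8  $ <S>            $          expand <S> → λ
Accept reached after 8 steps.

8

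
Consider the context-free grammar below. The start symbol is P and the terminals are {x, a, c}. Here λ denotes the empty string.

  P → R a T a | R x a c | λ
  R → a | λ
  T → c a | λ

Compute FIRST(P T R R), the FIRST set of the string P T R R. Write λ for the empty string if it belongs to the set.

FIRST(R) = {λ, a}
FIRST(T) = {λ, c}
FIRST(P) = {λ, a, x}  (via R a T a, R x a c)
FIRST(P T R R): take FIRST of each symbol in turn, carrying on past any symbol whose FIRST contains λ; result {λ, a, c, x}.

{λ, a, c, x}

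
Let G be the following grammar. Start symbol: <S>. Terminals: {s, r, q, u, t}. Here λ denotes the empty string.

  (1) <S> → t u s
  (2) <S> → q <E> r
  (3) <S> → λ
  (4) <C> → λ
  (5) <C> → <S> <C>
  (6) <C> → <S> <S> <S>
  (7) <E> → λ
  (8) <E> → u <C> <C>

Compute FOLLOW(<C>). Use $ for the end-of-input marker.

{q, r, t}

FIRST(<S>): from <S>→t u s we get {t}; from <S>→q <E> r we get {q}; from <S>→λ we get {λ}. So FIRST(<S>) = {λ, q, t}.
FIRST(<E>): from <E>→λ we get {λ}; from <E>→u <C> <C> we get {u}. So FIRST(<E>) = {λ, u}.
FIRST(<C>): from <C>→λ we get {λ}; from <C>→<S> <C> we get {λ, q, t}; from <C>→<S> <S> <S> we get {λ, q, t}. So FIRST(<C>) = {λ, q, t}.
FOLLOW(<S>) includes $ since <S> is the start symbol.
FOLLOW(<E>): in <S>→q <E> r, <E> is followed by r with FIRST {r}. Thus FOLLOW(<E>) = {r}.
FOLLOW(<C>): in <C>→<S> <C>, the suffix after <C> is empty (adds nothing new); in <E>→u <C> <C> (occurrence 1), <C> is followed by <C> with FIRST {λ, q, t}; in <E>→u <C> <C> (occurrence 1), the suffix after <C> is nullable, so FOLLOW(<C>) ⊇ FOLLOW(<E>) = {r}; in <E>→u <C> <C> (occurrence 2), the suffix after <C> is empty, so FOLLOW(<C>) ⊇ FOLLOW(<E>) = {r}. Thus FOLLOW(<C>) = {q, r, t}.
FOLLOW(<S>): in <C>→<S> <C>, <S> is followed by <C> with FIRST {λ, q, t}; in <C>→<S> <C>, the suffix after <S> is nullable, so FOLLOW(<S>) ⊇ FOLLOW(<C>) = {q, r, t}; in <C>→<S> <S> <S> (occurrence 1), <S> is followed by <S> <S> with FIRST {λ, q, t}; in <C>→<S> <S> <S> (occurrence 1), the suffix after <S> is nullable, so FOLLOW(<S>) ⊇ FOLLOW(<C>) = {q, r, t}; in <C>→<S> <S> <S> (occurrence 2), <S> is followed by <S> with FIRST {λ, q, t}; in <C>→<S> <S> <S> (occurrence 2), the suffix after <S> is nullable, so FOLLOW(<S>) ⊇ FOLLOW(<C>) = {q, r, t}; in <C>→<S> <S> <S> (occurrence 3), the suffix after <S> is empty, so FOLLOW(<S>) ⊇ FOLLOW(<C>) = {q, r, t}. Thus FOLLOW(<S>) = {$, q, r, t}.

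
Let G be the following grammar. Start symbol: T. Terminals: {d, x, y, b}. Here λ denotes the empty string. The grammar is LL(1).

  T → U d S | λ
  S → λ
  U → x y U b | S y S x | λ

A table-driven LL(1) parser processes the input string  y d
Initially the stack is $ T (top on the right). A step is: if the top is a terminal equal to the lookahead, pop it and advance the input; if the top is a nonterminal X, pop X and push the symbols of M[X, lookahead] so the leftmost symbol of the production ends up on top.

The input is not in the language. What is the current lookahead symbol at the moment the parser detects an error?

step 1: stack=$ T  input=y d $  — expand T → U d S
step 2: stack=$ S d U  input=y d $  — expand U → S y S x
step 3: stack=$ S d x S y S  input=y d $  — expand S → λ
step 4: stack=$ S d x S y  input=y d $  — match y
step 5: stack=$ S d x S  input=d $  — error: M[S, d] is empty

d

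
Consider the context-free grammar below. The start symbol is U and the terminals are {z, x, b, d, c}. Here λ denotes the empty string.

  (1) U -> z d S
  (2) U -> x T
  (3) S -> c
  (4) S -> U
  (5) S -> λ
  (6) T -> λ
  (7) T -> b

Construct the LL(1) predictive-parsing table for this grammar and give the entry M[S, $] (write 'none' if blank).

S -> λ

FIRST(U) = {x, z}
FIRST(T) = {λ, b}
FIRST(S) = {λ, c, x, z}  (via U)
FOLLOW(U) includes $ since U is the start symbol.
FOLLOW(U): in S->U, the suffix after U is empty, so FOLLOW(U) ⊇ FOLLOW(S) = {$}. Thus FOLLOW(U) = {$}.
FOLLOW(S): in U->z d S, the suffix after S is empty, so FOLLOW(S) ⊇ FOLLOW(U) = {$}. Thus FOLLOW(S) = {$}.
For S -> c: FIRST(c) = {c}, so it goes in M[S, t] for t ∈ {c}.
For S -> U: FIRST(U) = {x, z}, so it goes in M[S, t] for t ∈ {x, z}.
For S -> λ: FIRST(λ) = {λ}, so it goes in M[S, t] for t ∈ {}; since λ ∈ FIRST, also for every t ∈ FOLLOW(S) = {$}.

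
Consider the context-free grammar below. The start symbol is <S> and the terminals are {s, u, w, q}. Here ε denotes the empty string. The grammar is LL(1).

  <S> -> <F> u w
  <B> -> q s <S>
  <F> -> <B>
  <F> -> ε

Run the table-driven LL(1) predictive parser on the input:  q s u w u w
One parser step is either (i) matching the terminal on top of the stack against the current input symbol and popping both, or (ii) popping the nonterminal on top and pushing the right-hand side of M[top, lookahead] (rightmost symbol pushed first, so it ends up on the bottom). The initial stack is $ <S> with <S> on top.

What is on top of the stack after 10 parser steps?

      Stack          Input          Action
   1  $ <S>          q s u w u w $  expand <S> -> <F> u w
   2  $ w u <F>      q s u w u w $  expand <F> -> <B>
   3  $ w u <B>      q s u w u w $  expand <B> -> q s <S>
   4  $ w u <S> s q  q s u w u w $  match q
   5  $ w u <S> s    s u w u w $    match s
   6  $ w u <S>      u w u w $      expand <S> -> <F> u w
   7  $ w u w u <F>  u w u w $      expand <F> -> ε
   8  $ w u w u      u w u w $      match u
   9  $ w u w        w u w $        match w
  10  $ w u          u w $          match u
Stack after step 10: $ w (top = w).

w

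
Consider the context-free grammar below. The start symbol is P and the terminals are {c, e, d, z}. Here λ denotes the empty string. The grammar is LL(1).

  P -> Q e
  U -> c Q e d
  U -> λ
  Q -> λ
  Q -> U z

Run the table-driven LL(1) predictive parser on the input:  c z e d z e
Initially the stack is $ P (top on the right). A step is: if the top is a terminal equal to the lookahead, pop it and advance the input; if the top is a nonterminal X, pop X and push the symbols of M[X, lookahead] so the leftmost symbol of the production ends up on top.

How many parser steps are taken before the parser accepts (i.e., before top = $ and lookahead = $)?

      Stack          Input          Action
   1  $ P            c z e d z e $  expand P -> Q e
   2  $ e Q          c z e d z e $  expand Q -> U z
   3  $ e z U        c z e d z e $  expand U -> c Q e d
   4  $ e z d e Q c  c z e d z e $  match c
   5  $ e z d e Q    z e d z e $    expand Q -> U z
   6  $ e z d e z U  z e d z e $    expand U -> λ
   7  $ e z d e z    z e d z e $    match z
   8  $ e z d e      e d z e $      match e
   9  $ e z d        d z e $        match d
  10  $ e z          z e $          match z
  11  $ e            e $            match e
Accept reached after 11 steps.

11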